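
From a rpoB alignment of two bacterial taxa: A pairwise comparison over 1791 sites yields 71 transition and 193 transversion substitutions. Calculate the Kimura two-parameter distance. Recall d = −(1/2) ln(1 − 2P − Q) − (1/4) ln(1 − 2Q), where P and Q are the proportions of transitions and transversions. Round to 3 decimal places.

0.164

P = 71/1791 ≈ 0.039643 and Q = 193/1791 ≈ 0.107761.
Under the Kimura two-parameter model, d = −½ ln(1 − 2P − Q) − ¼ ln(1 − 2Q).
1 − 2P − Q = 0.812953, giving −½ ln(0.812953) = 0.103541.
1 − 2Q = 0.784478, giving −¼ ln(0.784478) = 0.060684.
d = 0.103541 + 0.060684 = 0.164225.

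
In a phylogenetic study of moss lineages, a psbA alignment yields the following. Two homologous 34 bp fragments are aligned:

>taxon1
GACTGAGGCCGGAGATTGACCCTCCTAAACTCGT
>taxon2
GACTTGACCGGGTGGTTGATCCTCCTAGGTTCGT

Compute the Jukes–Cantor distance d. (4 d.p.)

0.4234

The sequences differ at 11 of 34 sites, so p = 11/34 ≈ 0.323529.
d = −(3/4) ln(1 − 4p/3) = −0.75 ln(1 − 0.431372) = −0.75 ln(0.568628)
  = −0.75 × (-0.564529) = 0.423397 substitutions/site.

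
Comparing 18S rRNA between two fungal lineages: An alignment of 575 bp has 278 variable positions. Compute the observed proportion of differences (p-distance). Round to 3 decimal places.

0.483

p = 278/575 = 0.483478… ≈ 0.483 (to 3 d.p.).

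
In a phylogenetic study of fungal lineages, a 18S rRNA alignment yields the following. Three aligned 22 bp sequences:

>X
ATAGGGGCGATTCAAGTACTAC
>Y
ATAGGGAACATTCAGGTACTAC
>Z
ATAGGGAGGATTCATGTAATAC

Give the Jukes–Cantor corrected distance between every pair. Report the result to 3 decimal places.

d(X,Y) = 0.208, d(X,Z) = 0.208, d(Y,Z) = 0.208

X–Y: 4/22 sites differ → p ≈ 0.181818, d = −0.75 ln(1 − 0.242424) = 0.208224 ≈ 0.208.
X–Z: 4/22 sites differ → p ≈ 0.181818, d = −0.75 ln(1 − 0.242424) = 0.208224 ≈ 0.208.
Y–Z: 4/22 sites differ → p ≈ 0.181818, d = −0.75 ln(1 − 0.242424) = 0.208224 ≈ 0.208.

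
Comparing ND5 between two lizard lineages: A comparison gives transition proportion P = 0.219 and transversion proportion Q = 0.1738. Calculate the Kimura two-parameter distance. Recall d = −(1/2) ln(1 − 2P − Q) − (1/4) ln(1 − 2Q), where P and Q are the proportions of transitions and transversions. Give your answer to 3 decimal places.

0.580

Under the Kimura two-parameter model, d = −½ ln(1 − 2P − Q) − ¼ ln(1 − 2Q).
1 − 2P − Q = 0.3882, giving −½ ln(0.3882) = 0.473117.
1 − 2Q = 0.6524, giving −¼ ln(0.6524) = 0.106774.
d = 0.473117 + 0.106774 = 0.579891.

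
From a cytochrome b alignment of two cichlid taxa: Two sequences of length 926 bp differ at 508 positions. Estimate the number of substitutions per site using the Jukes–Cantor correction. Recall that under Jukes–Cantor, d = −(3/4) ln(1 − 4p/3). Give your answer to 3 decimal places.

0.986

p = 508/926 ≈ 0.548596.
d = −(3/4) ln(1 − 4p/3) = −0.75 ln(1 − 0.731461) = −0.75 ln(0.268539)
  = −0.75 × (-1.314759) = 0.986069 substitutions/site.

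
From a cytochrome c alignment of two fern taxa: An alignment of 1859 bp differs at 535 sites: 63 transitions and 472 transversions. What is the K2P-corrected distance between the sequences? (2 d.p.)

0.37

P = 63/1859 ≈ 0.033889 and Q = 472/1859 ≈ 0.2539.
Under the Kimura two-parameter model, d = −½ ln(1 − 2P − Q) − ¼ ln(1 − 2Q).
1 − 2P − Q = 0.678322, giving −½ ln(0.678322) = 0.194067.
1 − 2Q = 0.4922, giving −¼ ln(0.4922) = 0.177218.
d = 0.194067 + 0.177218 = 0.371285.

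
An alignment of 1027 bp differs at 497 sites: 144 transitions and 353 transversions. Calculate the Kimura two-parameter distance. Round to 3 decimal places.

P = 144/1027 ≈ 0.140214 and Q = 353/1027 ≈ 0.34372.
Under the Kimura two-parameter model, d = −½ ln(1 − 2P − Q) − ¼ ln(1 − 2Q).
1 − 2P − Q = 0.375852, giving −½ ln(0.375852) = 0.489280.
1 − 2Q = 0.31256, giving −¼ ln(0.31256) = 0.290740.
d = 0.489280 + 0.290740 = 0.780020.

0.780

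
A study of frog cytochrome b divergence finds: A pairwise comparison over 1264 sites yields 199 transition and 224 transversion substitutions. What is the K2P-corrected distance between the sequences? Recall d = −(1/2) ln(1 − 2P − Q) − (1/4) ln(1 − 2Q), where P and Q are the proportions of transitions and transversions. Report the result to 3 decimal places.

P = 199/1264 ≈ 0.157437 and Q = 224/1264 ≈ 0.177215.
Under the Kimura two-parameter model, d = −½ ln(1 − 2P − Q) − ¼ ln(1 − 2Q).
1 − 2P − Q = 0.507911, giving −½ ln(0.507911) = 0.338725.
1 − 2Q = 0.64557, giving −¼ ln(0.64557) = 0.109405.
d = 0.338725 + 0.109405 = 0.448130.

0.448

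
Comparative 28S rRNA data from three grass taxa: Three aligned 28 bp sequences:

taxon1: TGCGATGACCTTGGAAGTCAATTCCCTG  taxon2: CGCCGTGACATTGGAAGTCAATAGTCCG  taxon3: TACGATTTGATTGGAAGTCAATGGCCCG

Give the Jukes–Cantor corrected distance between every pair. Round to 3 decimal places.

d(taxon1,taxon2) = 0.360, d(taxon1,taxon3) = 0.360, d(taxon2,taxon3) = 0.420

taxon1–taxon2: 8/28 sites differ → p ≈ 0.285714, d = −0.75 ln(1 − 0.380952) = 0.359679 ≈ 0.360.
taxon1–taxon3: 8/28 sites differ → p ≈ 0.285714, d = −0.75 ln(1 − 0.380952) = 0.359679 ≈ 0.360.
taxon2–taxon3: 9/28 sites differ → p ≈ 0.321429, d = −0.75 ln(1 − 0.428572) = 0.419713 ≈ 0.420.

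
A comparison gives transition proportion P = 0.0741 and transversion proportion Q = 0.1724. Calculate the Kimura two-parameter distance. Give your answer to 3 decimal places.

0.299

Under the Kimura two-parameter model, d = −½ ln(1 − 2P − Q) − ¼ ln(1 − 2Q).
1 − 2P − Q = 0.6794, giving −½ ln(0.6794) = 0.193273.
1 − 2Q = 0.6552, giving −¼ ln(0.6552) = 0.105704.
d = 0.193273 + 0.105704 = 0.298977.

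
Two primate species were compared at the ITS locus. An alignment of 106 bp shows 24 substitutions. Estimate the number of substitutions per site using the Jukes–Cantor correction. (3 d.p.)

0.270

p = 24/106 ≈ 0.226415.
d = −(3/4) ln(1 − 4p/3) = −0.75 ln(1 − 0.301887) = −0.75 ln(0.698113)
  = −0.75 × (-0.359374) = 0.269531 substitutions/site.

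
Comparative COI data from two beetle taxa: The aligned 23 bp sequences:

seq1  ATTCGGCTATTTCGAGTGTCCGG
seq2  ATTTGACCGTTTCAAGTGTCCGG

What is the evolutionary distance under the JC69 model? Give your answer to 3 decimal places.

0.257

The sequences differ at 5 of 23 sites (4, 6, 8, 9, 14), so p = 5/23 ≈ 0.217391.
d = −(3/4) ln(1 − 4p/3) = −0.75 ln(1 − 0.289855) = −0.75 ln(0.710145)
  = −0.75 × (-0.342286) = 0.256715 substitutions/site.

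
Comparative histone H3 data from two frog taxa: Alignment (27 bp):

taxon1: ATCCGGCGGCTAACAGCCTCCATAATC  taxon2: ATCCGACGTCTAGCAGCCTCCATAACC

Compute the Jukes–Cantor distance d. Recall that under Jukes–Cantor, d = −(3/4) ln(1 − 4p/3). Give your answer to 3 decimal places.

The sequences differ at 4 of 27 sites (6, 9, 13, 26), so p = 4/27 ≈ 0.148148.
d = −(3/4) ln(1 − 4p/3) = −0.75 ln(1 − 0.197531) = −0.75 ln(0.802469)
  = −0.75 × (-0.220062) = 0.165047 substitutions/site.

0.165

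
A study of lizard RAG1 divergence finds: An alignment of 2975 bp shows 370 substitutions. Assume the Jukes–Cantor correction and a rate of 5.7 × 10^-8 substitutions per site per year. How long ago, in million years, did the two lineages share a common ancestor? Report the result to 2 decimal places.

p = 370/2975 ≈ 0.12437.
d = −(3/4) ln(1 − 4p/3) = −0.75 ln(1 − 0.165827) = −0.75 ln(0.834173)
  = −0.75 × (-0.181314) = 0.135986 substitutions/site.
Under a molecular clock d = 2μt, so t = d/(2μ) = 0.135986 / (2 × 5.7 × 10^-8) = 1.19 million years.

1.19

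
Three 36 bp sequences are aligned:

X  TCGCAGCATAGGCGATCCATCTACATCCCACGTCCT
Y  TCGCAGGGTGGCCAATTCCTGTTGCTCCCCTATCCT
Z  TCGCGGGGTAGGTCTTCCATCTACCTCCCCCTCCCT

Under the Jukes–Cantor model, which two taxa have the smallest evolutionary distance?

X–Y: 14/36 differ, p = 0.389, d = 0.548.
X–Z: 10/36 differ, p = 0.278, d = 0.347.
Y–Z: 14/36 differ, p = 0.389, d = 0.548.
The smallest distance is between X and Z.

X and Z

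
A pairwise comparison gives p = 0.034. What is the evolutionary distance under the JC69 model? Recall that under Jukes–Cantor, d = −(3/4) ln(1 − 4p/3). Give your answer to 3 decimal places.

0.035

d = −(3/4) ln(1 − 4p/3) = −0.75 ln(1 − 0.045333) = −0.75 ln(0.954667)
  = −0.75 × (-0.046393) = 0.034795 substitutions/site.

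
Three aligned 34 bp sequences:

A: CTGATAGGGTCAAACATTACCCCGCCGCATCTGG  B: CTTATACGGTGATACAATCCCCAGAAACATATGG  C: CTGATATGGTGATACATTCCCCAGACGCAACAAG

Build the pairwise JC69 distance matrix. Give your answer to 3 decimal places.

d(A,B) = 0.423, d(A,C) = 0.326, d(B,C) = 0.326

A–B: 11/34 sites differ → p ≈ 0.323529, d = −0.75 ln(1 − 0.431372) = 0.423397 ≈ 0.423.
A–C: 9/34 sites differ → p ≈ 0.264706, d = −0.75 ln(1 − 0.352941) = 0.326488 ≈ 0.326.
B–C: 9/34 sites differ → p ≈ 0.264706, d = −0.75 ln(1 − 0.352941) = 0.326488 ≈ 0.326.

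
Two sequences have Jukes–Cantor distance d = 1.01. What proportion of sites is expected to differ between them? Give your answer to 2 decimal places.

0.55

p = (3/4)(1 − e^(−4d/3)) = 0.75 × (1 − e^(-1.346667)) = 0.75 × (1 − 0.260106) = 0.554921.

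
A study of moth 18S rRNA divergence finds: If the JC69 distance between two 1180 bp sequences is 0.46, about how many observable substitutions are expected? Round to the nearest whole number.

406

Invert JC69: p = (3/4)(1 − e^(−4d/3)) = 0.75 × (1 − e^(-0.613333)) = 0.75 × (1 − 0.541543) = 0.343843.
Expected differing sites = pL ≈ 0.343843 × 1180 = 405.73474 ≈ 406.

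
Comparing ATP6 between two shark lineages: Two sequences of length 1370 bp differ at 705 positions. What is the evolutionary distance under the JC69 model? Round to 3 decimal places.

p = 705/1370 ≈ 0.514599.
d = −(3/4) ln(1 − 4p/3) = −0.75 ln(1 − 0.686132) = −0.75 ln(0.313868)
  = −0.75 × (-1.158783) = 0.869087 substitutions/site.

0.869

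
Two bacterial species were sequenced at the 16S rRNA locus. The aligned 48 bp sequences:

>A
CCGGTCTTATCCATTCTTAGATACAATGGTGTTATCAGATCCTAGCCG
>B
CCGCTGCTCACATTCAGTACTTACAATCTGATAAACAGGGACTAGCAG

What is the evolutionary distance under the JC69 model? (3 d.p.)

0.708

The sequences differ at 22 of 48 sites, so p = 22/48 ≈ 0.458333.
d = −(3/4) ln(1 − 4p/3) = −0.75 ln(1 − 0.611111) = −0.75 ln(0.388889)
  = −0.75 × (-0.944461) = 0.708346 substitutions/site.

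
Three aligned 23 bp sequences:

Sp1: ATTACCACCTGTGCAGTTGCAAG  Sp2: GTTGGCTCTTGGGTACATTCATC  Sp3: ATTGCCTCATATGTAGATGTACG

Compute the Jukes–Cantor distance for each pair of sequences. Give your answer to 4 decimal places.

Sp1–Sp2: 12/23 sites differ → p ≈ 0.521739, d = −0.75 ln(1 − 0.695652) = 0.892188 ≈ 0.8922.
Sp1–Sp3: 8/23 sites differ → p ≈ 0.347826, d = −0.75 ln(1 − 0.463768) = 0.467391 ≈ 0.4674.
Sp2–Sp3: 10/23 sites differ → p ≈ 0.434783, d = −0.75 ln(1 − 0.579711) = 0.650110 ≈ 0.6501.

d(Sp1,Sp2) = 0.8922, d(Sp1,Sp3) = 0.4674, d(Sp2,Sp3) = 0.6501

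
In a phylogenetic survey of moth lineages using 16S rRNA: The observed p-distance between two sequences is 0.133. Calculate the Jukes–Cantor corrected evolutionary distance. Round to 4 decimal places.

d = −(3/4) ln(1 − 4p/3) = −0.75 ln(1 − 0.177333) = −0.75 ln(0.822667)
  = −0.75 × (-0.195204) = 0.146403 substitutions/site.

0.1464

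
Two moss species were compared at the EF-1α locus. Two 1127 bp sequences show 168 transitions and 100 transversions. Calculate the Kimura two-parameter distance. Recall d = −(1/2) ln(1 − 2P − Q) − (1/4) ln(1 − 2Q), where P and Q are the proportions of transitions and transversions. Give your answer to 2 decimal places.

P = 168/1127 ≈ 0.149068 and Q = 100/1127 ≈ 0.088731.
Under the Kimura two-parameter model, d = −½ ln(1 − 2P − Q) − ¼ ln(1 − 2Q).
1 − 2P − Q = 0.613133, giving −½ ln(0.613133) = 0.244587.
1 − 2Q = 0.822538, giving −¼ ln(0.822538) = 0.048840.
d = 0.244587 + 0.048840 = 0.293427.

0.29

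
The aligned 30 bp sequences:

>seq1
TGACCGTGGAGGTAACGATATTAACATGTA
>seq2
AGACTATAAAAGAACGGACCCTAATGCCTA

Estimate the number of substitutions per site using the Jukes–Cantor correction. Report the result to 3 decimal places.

0.931

The sequences differ at 16 of 30 sites, so p = 16/30 ≈ 0.533333.
d = −(3/4) ln(1 − 4p/3) = −0.75 ln(1 − 0.711111) = −0.75 ln(0.288889)
  = −0.75 × (-1.241713) = 0.931285 substitutions/site.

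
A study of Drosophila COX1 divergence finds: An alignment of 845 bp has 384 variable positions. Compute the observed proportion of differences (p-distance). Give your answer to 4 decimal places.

0.4544

p = 384/845 = 0.454437… ≈ 0.4544 (to 4 d.p.).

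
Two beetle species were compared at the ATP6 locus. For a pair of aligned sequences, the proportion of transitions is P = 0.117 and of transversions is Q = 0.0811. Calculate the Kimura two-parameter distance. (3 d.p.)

0.233

Under the Kimura two-parameter model, d = −½ ln(1 − 2P − Q) − ¼ ln(1 − 2Q).
1 − 2P − Q = 0.6849, giving −½ ln(0.6849) = 0.189241.
1 − 2Q = 0.8378, giving −¼ ln(0.8378) = 0.044244.
d = 0.189241 + 0.044244 = 0.233485.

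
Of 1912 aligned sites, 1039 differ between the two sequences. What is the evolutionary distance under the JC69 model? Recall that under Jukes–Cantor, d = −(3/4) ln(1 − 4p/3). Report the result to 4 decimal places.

p = 1039/1912 ≈ 0.54341.
d = −(3/4) ln(1 − 4p/3) = −0.75 ln(1 − 0.724547) = −0.75 ln(0.275453)
  = −0.75 × (-1.289338) = 0.967004 substitutions/site.

0.9670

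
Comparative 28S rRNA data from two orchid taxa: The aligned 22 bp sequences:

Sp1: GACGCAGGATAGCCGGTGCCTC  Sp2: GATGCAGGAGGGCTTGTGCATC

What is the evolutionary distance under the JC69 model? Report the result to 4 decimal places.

0.3390

The sequences differ at 6 of 22 sites (3, 10, 11, 14, 15, 20), so p = 6/22 ≈ 0.272727.
d = −(3/4) ln(1 − 4p/3) = −0.75 ln(1 − 0.363636) = −0.75 ln(0.636364)
  = −0.75 × (-0.451985) = 0.338989 substitutions/site.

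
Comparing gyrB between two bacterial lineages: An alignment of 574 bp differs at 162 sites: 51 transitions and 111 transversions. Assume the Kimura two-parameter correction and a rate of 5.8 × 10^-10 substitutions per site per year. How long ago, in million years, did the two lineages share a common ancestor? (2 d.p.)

305.28

P = 51/574 ≈ 0.08885 and Q = 111/574 ≈ 0.19338.
Under the Kimura two-parameter model, d = −½ ln(1 − 2P − Q) − ¼ ln(1 − 2Q).
1 − 2P − Q = 0.62892, giving −½ ln(0.62892) = 0.231876.
1 − 2Q = 0.61324, giving −¼ ln(0.61324) = 0.122250.
d = 0.231876 + 0.122250 = 0.354126.
Under a molecular clock d = 2μt, so t = d/(2μ) = 0.354126 / (2 × 5.8 × 10^-10) = 305.28 million years.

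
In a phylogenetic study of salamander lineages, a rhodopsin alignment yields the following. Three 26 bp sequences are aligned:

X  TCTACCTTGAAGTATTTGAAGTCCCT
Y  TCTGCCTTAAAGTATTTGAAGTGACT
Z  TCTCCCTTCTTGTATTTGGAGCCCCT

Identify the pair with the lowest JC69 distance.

X and Y

X–Y: 4/26 differ, p = 0.154, d = 0.172.
X–Z: 6/26 differ, p = 0.231, d = 0.276.
Y–Z: 8/26 differ, p = 0.308, d = 0.396.
The smallest distance is between X and Y.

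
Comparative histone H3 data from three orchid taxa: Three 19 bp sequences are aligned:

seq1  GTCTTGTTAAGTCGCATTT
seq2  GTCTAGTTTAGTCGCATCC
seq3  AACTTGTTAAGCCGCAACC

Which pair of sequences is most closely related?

seq1 and seq2

seq1–seq2: 4/19 differ, p = 0.211, d = 0.247.
seq1–seq3: 6/19 differ, p = 0.316, d = 0.410.
seq2–seq3: 6/19 differ, p = 0.316, d = 0.410.
The smallest distance is between seq1 and seq2.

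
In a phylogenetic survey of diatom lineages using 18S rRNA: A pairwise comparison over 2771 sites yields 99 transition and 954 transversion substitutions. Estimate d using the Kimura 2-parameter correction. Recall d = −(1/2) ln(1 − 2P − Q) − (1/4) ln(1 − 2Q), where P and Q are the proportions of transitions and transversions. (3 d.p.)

P = 99/2771 ≈ 0.035727 and Q = 954/2771 ≈ 0.34428.
Under the Kimura two-parameter model, d = −½ ln(1 − 2P − Q) − ¼ ln(1 − 2Q).
1 − 2P − Q = 0.584266, giving −½ ln(0.584266) = 0.268699.
1 − 2Q = 0.31144, giving −¼ ln(0.31144) = 0.291637.
d = 0.268699 + 0.291637 = 0.560336.

0.560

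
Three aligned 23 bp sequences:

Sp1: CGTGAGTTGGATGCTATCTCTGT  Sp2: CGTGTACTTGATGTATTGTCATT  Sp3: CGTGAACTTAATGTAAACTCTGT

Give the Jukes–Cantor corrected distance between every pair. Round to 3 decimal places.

d(Sp1,Sp2) = 0.650, d(Sp1,Sp3) = 0.390, d(Sp2,Sp3) = 0.390

Sp1–Sp2: 10/23 sites differ → p ≈ 0.434783, d = −0.75 ln(1 − 0.579711) = 0.650110 ≈ 0.650.
Sp1–Sp3: 7/23 sites differ → p ≈ 0.304348, d = −0.75 ln(1 − 0.405797) = 0.390401 ≈ 0.390.
Sp2–Sp3: 7/23 sites differ → p ≈ 0.304348, d = −0.75 ln(1 − 0.405797) = 0.390401 ≈ 0.390.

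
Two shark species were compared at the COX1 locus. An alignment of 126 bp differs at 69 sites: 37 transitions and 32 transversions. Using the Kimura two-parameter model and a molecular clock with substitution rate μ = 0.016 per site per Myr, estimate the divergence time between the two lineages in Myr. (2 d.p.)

P = 37/126 ≈ 0.293651 and Q = 32/126 ≈ 0.253968.
Under the Kimura two-parameter model, d = −½ ln(1 − 2P − Q) − ¼ ln(1 − 2Q).
1 − 2P − Q = 0.15873, giving −½ ln(0.15873) = 0.920275.
1 − 2Q = 0.492064, giving −¼ ln(0.492064) = 0.177287.
d = 0.920275 + 0.177287 = 1.097562.
Under a molecular clock d = 2μt, so t = d/(2μ) = 1.097562 / (2 × 0.016) = 34.30 Myr.

34.30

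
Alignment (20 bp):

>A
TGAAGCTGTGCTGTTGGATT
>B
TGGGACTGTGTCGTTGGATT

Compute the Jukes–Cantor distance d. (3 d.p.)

The sequences differ at 5 of 20 sites (3, 4, 5, 11, 12), so p = 5/20 = 0.25.
d = −(3/4) ln(1 − 4p/3) = −0.75 ln(1 − 0.333333) = −0.75 ln(0.666667)
  = −0.75 × (-0.405465) = 0.304099 substitutions/site.

0.304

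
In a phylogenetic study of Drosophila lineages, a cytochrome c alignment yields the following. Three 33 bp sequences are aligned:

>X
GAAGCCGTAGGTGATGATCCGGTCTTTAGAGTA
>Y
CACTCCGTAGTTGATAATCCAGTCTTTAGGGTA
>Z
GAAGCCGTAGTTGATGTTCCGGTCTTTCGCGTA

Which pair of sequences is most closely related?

X and Z

X–Y: 7/33 differ, p = 0.212, d = 0.249.
X–Z: 4/33 differ, p = 0.121, d = 0.132.
Y–Z: 8/33 differ, p = 0.242, d = 0.293.
The smallest distance is between X and Z.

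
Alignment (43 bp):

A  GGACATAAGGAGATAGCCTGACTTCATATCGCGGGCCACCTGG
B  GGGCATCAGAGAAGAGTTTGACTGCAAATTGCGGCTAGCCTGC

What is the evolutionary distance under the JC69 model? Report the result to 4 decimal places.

The sequences differ at 16 of 43 sites, so p = 16/43 ≈ 0.372093.
d = −(3/4) ln(1 − 4p/3) = −0.75 ln(1 − 0.496124) = −0.75 ln(0.503876)
  = −0.75 × (-0.685425) = 0.514069 substitutions/site.

0.5141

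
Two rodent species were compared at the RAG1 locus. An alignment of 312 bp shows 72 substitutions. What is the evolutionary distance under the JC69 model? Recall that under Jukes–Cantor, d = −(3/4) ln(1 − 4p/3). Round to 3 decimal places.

0.276

p = 72/312 ≈ 0.230769.
d = −(3/4) ln(1 − 4p/3) = −0.75 ln(1 − 0.307692) = −0.75 ln(0.692308)
  = −0.75 × (-0.367724) = 0.275793 substitutions/site.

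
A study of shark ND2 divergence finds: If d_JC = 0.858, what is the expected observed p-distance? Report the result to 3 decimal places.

0.511

p = (3/4)(1 − e^(−4d/3)) = 0.75 × (1 − e^(-1.144)) = 0.75 × (1 − 0.318542) = 0.511094.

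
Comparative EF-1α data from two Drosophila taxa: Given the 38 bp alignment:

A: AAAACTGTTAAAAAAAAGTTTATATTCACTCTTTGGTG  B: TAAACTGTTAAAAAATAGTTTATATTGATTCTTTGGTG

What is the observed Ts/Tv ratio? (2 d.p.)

Transitions are A↔G and C↔T; transversions are all other mismatches.
Transitions: 1. Transversions: 3.
R = 1/3 = 0.333333… ≈ 0.33 (to 2 d.p.).

0.33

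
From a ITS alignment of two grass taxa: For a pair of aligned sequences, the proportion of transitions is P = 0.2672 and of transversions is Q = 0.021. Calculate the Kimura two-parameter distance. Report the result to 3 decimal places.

0.416

Under the Kimura two-parameter model, d = −½ ln(1 − 2P − Q) − ¼ ln(1 − 2Q).
1 − 2P − Q = 0.4446, giving −½ ln(0.4446) = 0.405290.
1 − 2Q = 0.958, giving −¼ ln(0.958) = 0.010727.
d = 0.405290 + 0.010727 = 0.416017.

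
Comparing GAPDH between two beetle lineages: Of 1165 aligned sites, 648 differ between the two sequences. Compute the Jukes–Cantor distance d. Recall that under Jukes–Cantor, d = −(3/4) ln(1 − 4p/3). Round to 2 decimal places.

p = 648/1165 ≈ 0.556223.
d = −(3/4) ln(1 − 4p/3) = −0.75 ln(1 − 0.741631) = −0.75 ln(0.258369)
  = −0.75 × (-1.353366) = 1.015025 substitutions/site.

1.02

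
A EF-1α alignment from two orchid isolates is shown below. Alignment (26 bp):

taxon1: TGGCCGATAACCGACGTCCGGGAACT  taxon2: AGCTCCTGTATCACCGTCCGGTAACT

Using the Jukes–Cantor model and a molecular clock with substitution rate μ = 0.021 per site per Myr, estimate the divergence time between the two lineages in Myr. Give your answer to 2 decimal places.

The sequences differ at 11 of 26 sites, so p = 11/26 ≈ 0.423077.
d = −(3/4) ln(1 − 4p/3) = −0.75 ln(1 − 0.564103) = −0.75 ln(0.435897)
  = −0.75 × (-0.830349) = 0.622762 substitutions/site.
Under a molecular clock d = 2μt, so t = d/(2μ) = 0.622762 / (2 × 0.021) = 14.83 Myr.

14.83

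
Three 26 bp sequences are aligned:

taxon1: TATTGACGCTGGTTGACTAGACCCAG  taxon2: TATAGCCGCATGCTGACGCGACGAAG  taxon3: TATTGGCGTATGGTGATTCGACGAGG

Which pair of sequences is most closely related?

taxon2 and taxon3

taxon1–taxon2: 9/26 differ, p = 0.346, d = 0.464.
taxon1–taxon3: 10/26 differ, p = 0.385, d = 0.539.
taxon2–taxon3: 7/26 differ, p = 0.269, d = 0.334.
The smallest distance is between taxon2 and taxon3.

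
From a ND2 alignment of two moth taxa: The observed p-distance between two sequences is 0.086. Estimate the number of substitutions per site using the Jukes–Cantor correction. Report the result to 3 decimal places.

0.091

d = −(3/4) ln(1 − 4p/3) = −0.75 ln(1 − 0.114667) = −0.75 ln(0.885333)
  = −0.75 × (-0.121791) = 0.091343 substitutions/site.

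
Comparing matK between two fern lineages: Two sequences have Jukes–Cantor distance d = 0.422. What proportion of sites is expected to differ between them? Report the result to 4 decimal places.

0.3227

p = (3/4)(1 − e^(−4d/3)) = 0.75 × (1 − e^(-0.562667)) = 0.75 × (1 − 0.569688) = 0.322734.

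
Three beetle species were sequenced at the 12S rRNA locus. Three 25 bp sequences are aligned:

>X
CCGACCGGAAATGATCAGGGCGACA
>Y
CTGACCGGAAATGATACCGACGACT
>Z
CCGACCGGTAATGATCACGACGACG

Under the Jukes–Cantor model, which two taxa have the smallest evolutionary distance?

X–Y: 6/25 differ, p = 0.240, d = 0.289.
X–Z: 4/25 differ, p = 0.160, d = 0.180.
Y–Z: 5/25 differ, p = 0.200, d = 0.233.
The smallest distance is between X and Z.

X and Z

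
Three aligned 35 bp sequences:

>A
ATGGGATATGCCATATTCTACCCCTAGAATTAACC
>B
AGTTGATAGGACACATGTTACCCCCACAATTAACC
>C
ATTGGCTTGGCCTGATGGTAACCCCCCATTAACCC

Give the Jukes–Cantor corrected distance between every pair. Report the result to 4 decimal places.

d(A,B) = 0.3597, d(A,C) = 0.6355, d(B,C) = 0.5128

A–B: 10/35 sites differ → p ≈ 0.285714, d = −0.75 ln(1 − 0.380952) = 0.359679 ≈ 0.3597.
A–C: 15/35 sites differ → p ≈ 0.428571, d = −0.75 ln(1 − 0.571428) = 0.635472 ≈ 0.6355.
B–C: 13/35 sites differ → p ≈ 0.371429, d = −0.75 ln(1 − 0.495239) = 0.512753 ≈ 0.5128.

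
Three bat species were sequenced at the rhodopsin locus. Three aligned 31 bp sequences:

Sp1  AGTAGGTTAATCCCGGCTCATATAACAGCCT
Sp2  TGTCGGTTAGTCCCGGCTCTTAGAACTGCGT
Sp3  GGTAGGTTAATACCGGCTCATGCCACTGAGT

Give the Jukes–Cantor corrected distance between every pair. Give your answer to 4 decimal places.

d(Sp1,Sp2) = 0.2687, d(Sp1,Sp3) = 0.3163, d(Sp2,Sp3) = 0.3672

Sp1–Sp2: 7/31 sites differ → p ≈ 0.225806, d = −0.75 ln(1 − 0.301075) = 0.268659 ≈ 0.2687.
Sp1–Sp3: 8/31 sites differ → p ≈ 0.258065, d = −0.75 ln(1 − 0.344087) = 0.316295 ≈ 0.3163.
Sp2–Sp3: 9/31 sites differ → p ≈ 0.290323, d = −0.75 ln(1 − 0.387097) = 0.367161 ≈ 0.3672.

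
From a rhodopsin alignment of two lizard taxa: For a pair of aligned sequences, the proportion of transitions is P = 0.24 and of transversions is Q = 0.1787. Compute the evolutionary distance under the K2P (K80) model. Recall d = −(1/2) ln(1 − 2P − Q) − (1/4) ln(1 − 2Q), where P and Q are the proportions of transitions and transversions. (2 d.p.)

0.65

Under the Kimura two-parameter model, d = −½ ln(1 − 2P − Q) − ¼ ln(1 − 2Q).
1 − 2P − Q = 0.3413, giving −½ ln(0.3413) = 0.537497.
1 − 2Q = 0.6426, giving −¼ ln(0.6426) = 0.110558.
d = 0.537497 + 0.110558 = 0.648055.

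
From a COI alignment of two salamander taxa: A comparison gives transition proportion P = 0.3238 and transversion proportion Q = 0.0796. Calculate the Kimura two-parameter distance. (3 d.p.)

Under the Kimura two-parameter model, d = −½ ln(1 − 2P − Q) − ¼ ln(1 − 2Q).
1 − 2P − Q = 0.2728, giving −½ ln(0.2728) = 0.649508.
1 − 2Q = 0.8408, giving −¼ ln(0.8408) = 0.043350.
d = 0.649508 + 0.043350 = 0.692858.

0.693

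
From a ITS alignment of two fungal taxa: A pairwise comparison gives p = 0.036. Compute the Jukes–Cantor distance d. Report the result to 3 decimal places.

0.037

d = −(3/4) ln(1 − 4p/3) = −0.75 ln(1 − 0.048) = −0.75 ln(0.952)
  = −0.75 × (-0.049190) = 0.036893 substitutions/site.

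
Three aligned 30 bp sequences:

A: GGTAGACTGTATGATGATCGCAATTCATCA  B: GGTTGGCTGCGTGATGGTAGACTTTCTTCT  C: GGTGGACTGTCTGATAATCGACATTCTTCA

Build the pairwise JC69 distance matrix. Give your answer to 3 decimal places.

d(A,B) = 0.503, d(A,C) = 0.233, d(B,C) = 0.383

A–B: 11/30 sites differ → p ≈ 0.366667, d = −0.75 ln(1 − 0.488889) = 0.503376 ≈ 0.503.
A–C: 6/30 sites differ → p = 0.2, d = −0.75 ln(1 − 0.266667) = 0.232617 ≈ 0.233.
B–C: 9/30 sites differ → p = 0.3, d = −0.75 ln(1 − 0.4) = 0.383119 ≈ 0.383.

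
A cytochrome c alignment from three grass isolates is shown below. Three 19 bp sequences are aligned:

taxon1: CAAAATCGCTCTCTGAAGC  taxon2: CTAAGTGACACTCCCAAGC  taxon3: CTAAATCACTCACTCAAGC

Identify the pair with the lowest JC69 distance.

taxon1–taxon2: 7/19 differ, p = 0.368, d = 0.507.
taxon1–taxon3: 4/19 differ, p = 0.211, d = 0.247.
taxon2–taxon3: 5/19 differ, p = 0.263, d = 0.324.
The smallest distance is between taxon1 and taxon3.

taxon1 and taxon3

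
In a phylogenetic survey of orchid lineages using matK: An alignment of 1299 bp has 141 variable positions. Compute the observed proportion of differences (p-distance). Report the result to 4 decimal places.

0.1085

p = 141/1299 = 0.108545… ≈ 0.1085 (to 4 d.p.).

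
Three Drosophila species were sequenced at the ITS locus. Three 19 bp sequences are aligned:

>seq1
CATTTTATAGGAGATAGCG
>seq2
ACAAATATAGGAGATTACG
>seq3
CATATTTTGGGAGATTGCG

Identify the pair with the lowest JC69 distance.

seq1–seq2: 7/19 differ, p = 0.368, d = 0.507.
seq1–seq3: 4/19 differ, p = 0.211, d = 0.247.
seq2–seq3: 7/19 differ, p = 0.368, d = 0.507.
The smallest distance is between seq1 and seq3.

seq1 and seq3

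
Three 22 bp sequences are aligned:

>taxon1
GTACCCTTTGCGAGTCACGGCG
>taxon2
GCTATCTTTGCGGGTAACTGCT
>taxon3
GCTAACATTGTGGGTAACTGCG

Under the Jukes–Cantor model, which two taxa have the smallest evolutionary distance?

taxon2 and taxon3

taxon1–taxon2: 8/22 differ, p = 0.364, d = 0.497.
taxon1–taxon3: 9/22 differ, p = 0.409, d = 0.591.
taxon2–taxon3: 4/22 differ, p = 0.182, d = 0.208.
The smallest distance is between taxon2 and taxon3.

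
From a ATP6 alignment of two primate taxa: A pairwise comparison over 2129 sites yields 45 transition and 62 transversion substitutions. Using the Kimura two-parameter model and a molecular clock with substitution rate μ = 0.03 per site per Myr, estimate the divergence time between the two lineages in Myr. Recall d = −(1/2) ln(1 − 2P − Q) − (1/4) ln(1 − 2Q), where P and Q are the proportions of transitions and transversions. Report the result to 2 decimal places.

P = 45/2129 ≈ 0.021137 and Q = 62/2129 ≈ 0.029122.
Under the Kimura two-parameter model, d = −½ ln(1 − 2P − Q) − ¼ ln(1 − 2Q).
1 − 2P − Q = 0.928604, giving −½ ln(0.928604) = 0.037036.
1 − 2Q = 0.941756, giving −¼ ln(0.941756) = 0.015002.
d = 0.037036 + 0.015002 = 0.052038.
Under a molecular clock d = 2μt, so t = d/(2μ) = 0.052038 / (2 × 0.03) = 0.87 Myr.

0.87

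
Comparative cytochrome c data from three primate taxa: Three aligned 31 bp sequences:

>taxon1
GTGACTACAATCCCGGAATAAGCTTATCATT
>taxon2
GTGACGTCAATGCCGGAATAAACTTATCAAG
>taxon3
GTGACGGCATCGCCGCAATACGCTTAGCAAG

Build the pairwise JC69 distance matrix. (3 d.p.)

taxon1–taxon2: 6/31 sites differ → p ≈ 0.193548, d = −0.75 ln(1 − 0.258064) = 0.223869 ≈ 0.224.
taxon1–taxon3: 10/31 sites differ → p ≈ 0.322581, d = −0.75 ln(1 − 0.430108) = 0.421731 ≈ 0.422.
taxon2–taxon3: 7/31 sites differ → p ≈ 0.225806, d = −0.75 ln(1 − 0.301075) = 0.268659 ≈ 0.269.

d(taxon1,taxon2) = 0.224, d(taxon1,taxon3) = 0.422, d(taxon2,taxon3) = 0.269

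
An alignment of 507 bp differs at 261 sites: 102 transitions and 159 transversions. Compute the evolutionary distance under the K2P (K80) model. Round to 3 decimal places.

P = 102/507 ≈ 0.201183 and Q = 159/507 ≈ 0.313609.
Under the Kimura two-parameter model, d = −½ ln(1 − 2P − Q) − ¼ ln(1 − 2Q).
1 − 2P − Q = 0.284025, giving −½ ln(0.284025) = 0.629347.
1 − 2Q = 0.372782, giving −¼ ln(0.372782) = 0.246690.
d = 0.629347 + 0.246690 = 0.876037.

0.876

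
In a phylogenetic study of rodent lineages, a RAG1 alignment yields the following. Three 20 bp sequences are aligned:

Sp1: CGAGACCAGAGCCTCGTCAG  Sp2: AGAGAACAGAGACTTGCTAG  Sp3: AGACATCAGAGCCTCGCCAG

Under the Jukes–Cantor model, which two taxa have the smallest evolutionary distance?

Sp1 and Sp3

Sp1–Sp2: 6/20 differ, p = 0.300, d = 0.383.
Sp1–Sp3: 4/20 differ, p = 0.200, d = 0.233.
Sp2–Sp3: 5/20 differ, p = 0.250, d = 0.304.
The smallest distance is between Sp1 and Sp3.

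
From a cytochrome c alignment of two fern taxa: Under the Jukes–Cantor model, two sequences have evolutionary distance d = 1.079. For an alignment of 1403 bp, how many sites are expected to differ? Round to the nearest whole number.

803

Invert JC69: p = (3/4)(1 − e^(−4d/3)) = 0.75 × (1 − e^(-1.438667)) = 0.75 × (1 − 0.237244) = 0.572067.
Expected differing sites = pL ≈ 0.572067 × 1403 = 802.610001 ≈ 803.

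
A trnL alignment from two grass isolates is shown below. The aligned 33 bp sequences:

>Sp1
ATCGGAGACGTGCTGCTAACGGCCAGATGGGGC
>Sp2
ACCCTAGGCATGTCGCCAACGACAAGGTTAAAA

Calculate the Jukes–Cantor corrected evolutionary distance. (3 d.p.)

The sequences differ at 16 of 33 sites, so p = 16/33 ≈ 0.484848.
d = −(3/4) ln(1 − 4p/3) = −0.75 ln(1 − 0.646464) = −0.75 ln(0.353536)
  = −0.75 × (-1.039770) = 0.779828 substitutions/site.

0.780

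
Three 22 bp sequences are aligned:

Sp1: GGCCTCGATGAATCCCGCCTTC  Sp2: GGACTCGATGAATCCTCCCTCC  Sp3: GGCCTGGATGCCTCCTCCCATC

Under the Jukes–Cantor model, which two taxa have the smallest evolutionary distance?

Sp1–Sp2: 4/22 differ, p = 0.182, d = 0.208.
Sp1–Sp3: 6/22 differ, p = 0.273, d = 0.339.
Sp2–Sp3: 6/22 differ, p = 0.273, d = 0.339.
The smallest distance is between Sp1 and Sp2.

Sp1 and Sp2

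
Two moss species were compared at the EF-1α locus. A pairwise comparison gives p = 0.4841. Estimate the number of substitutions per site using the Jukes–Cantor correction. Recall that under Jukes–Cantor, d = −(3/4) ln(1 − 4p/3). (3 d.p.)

0.778

d = −(3/4) ln(1 − 4p/3) = −0.75 ln(1 − 0.645467) = −0.75 ln(0.354533)
  = −0.75 × (-1.036954) = 0.777716 substitutions/site.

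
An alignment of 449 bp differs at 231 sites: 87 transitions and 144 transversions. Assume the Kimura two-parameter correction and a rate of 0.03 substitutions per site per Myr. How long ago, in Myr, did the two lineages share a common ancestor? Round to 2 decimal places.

14.54

P = 87/449 ≈ 0.193764 and Q = 144/449 ≈ 0.320713.
Under the Kimura two-parameter model, d = −½ ln(1 − 2P − Q) − ¼ ln(1 − 2Q).
1 − 2P − Q = 0.291759, giving −½ ln(0.291759) = 0.615914.
1 − 2Q = 0.358574, giving −¼ ln(0.358574) = 0.256405.
d = 0.615914 + 0.256405 = 0.872319.
Under a molecular clock d = 2μt, so t = d/(2μ) = 0.872319 / (2 × 0.03) = 14.54 Myr.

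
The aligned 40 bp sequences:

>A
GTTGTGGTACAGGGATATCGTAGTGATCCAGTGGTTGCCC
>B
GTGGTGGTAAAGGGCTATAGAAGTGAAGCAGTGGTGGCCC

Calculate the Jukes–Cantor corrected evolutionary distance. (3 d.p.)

0.233

The sequences differ at 8 of 40 sites (3, 10, 15, 19, 21, 27, 28, 36), so p = 8/40 = 0.2.
d = −(3/4) ln(1 − 4p/3) = −0.75 ln(1 − 0.266667) = −0.75 ln(0.733333)
  = −0.75 × (-0.310155) = 0.232616 substitutions/site.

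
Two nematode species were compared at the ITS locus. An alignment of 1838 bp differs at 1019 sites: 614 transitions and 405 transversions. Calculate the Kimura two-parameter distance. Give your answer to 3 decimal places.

P = 614/1838 ≈ 0.334059 and Q = 405/1838 ≈ 0.220348.
Under the Kimura two-parameter model, d = −½ ln(1 − 2P − Q) − ¼ ln(1 − 2Q).
1 − 2P − Q = 0.111534, giving −½ ln(0.111534) = 1.096713.
1 − 2Q = 0.559304, giving −¼ ln(0.559304) = 0.145266.
d = 1.096713 + 0.145266 = 1.241979.

1.242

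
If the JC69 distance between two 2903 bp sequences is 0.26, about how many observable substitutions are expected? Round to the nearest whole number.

638

Invert JC69: p = (3/4)(1 − e^(−4d/3)) = 0.75 × (1 − e^(-0.346667)) = 0.75 × (1 − 0.707041) = 0.219719.
Expected differing sites = pL ≈ 0.219719 × 2903 = 637.844257 ≈ 638.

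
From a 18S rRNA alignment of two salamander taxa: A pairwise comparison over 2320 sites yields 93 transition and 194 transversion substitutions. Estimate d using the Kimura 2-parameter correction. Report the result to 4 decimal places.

0.1352

P = 93/2320 ≈ 0.040086 and Q = 194/2320 ≈ 0.083621.
Under the Kimura two-parameter model, d = −½ ln(1 − 2P − Q) − ¼ ln(1 − 2Q).
1 − 2P − Q = 0.836207, giving −½ ln(0.836207) = 0.089440.
1 − 2Q = 0.832758, giving −¼ ln(0.832758) = 0.045753.
d = 0.089440 + 0.045753 = 0.135193.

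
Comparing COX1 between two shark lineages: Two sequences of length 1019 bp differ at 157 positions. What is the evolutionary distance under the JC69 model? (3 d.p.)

p = 157/1019 ≈ 0.154073.
d = −(3/4) ln(1 − 4p/3) = −0.75 ln(1 − 0.205431) = −0.75 ln(0.794569)
  = −0.75 × (-0.229955) = 0.172466 substitutions/site.

0.172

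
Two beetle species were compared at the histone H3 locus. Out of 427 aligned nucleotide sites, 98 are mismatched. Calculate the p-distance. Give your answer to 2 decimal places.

0.23

p = 98/427 = 0.229508… ≈ 0.23 (to 2 d.p.).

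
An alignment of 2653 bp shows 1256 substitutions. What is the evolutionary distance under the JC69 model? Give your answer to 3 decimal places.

p = 1256/2653 ≈ 0.473426.
d = −(3/4) ln(1 − 4p/3) = −0.75 ln(1 − 0.631235) = −0.75 ln(0.368765)
  = −0.75 × (-0.997596) = 0.748197 substitutions/site.

0.748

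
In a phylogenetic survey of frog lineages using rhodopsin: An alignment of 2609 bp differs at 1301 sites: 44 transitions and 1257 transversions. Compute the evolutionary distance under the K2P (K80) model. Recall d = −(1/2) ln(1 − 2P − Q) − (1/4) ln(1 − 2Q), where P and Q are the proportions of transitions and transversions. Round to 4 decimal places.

P = 44/2609 ≈ 0.016865 and Q = 1257/2609 ≈ 0.481794.
Under the Kimura two-parameter model, d = −½ ln(1 − 2P − Q) − ¼ ln(1 − 2Q).
1 − 2P − Q = 0.484476, giving −½ ln(0.484476) = 0.362344.
1 − 2Q = 0.036412, giving −¼ ln(0.036412) = 0.828214.
d = 0.362344 + 0.828214 = 1.190558.

1.1906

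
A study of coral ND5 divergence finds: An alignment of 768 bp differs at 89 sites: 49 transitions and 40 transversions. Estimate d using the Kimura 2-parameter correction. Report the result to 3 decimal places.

P = 49/768 ≈ 0.063802 and Q = 40/768 ≈ 0.052083.
Under the Kimura two-parameter model, d = −½ ln(1 − 2P − Q) − ¼ ln(1 − 2Q).
1 − 2P − Q = 0.820313, giving −½ ln(0.820313) = 0.099035.
1 − 2Q = 0.895834, giving −¼ ln(0.895834) = 0.027500.
d = 0.099035 + 0.027500 = 0.126535.

0.127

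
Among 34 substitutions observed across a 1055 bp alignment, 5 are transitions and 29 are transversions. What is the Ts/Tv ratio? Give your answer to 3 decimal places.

0.172

R = 5/29 = 0.172413… ≈ 0.172 (to 3 d.p.).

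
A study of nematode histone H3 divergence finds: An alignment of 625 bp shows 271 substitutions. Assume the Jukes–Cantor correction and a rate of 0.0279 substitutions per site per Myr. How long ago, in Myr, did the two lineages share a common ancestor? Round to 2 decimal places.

p = 271/625 = 0.4336.
d = −(3/4) ln(1 − 4p/3) = −0.75 ln(1 − 0.578133) = −0.75 ln(0.421867)
  = −0.75 × (-0.863065) = 0.647299 substitutions/site.
Under a molecular clock d = 2μt, so t = d/(2μ) = 0.647299 / (2 × 0.0279) = 11.60 Myr.

11.60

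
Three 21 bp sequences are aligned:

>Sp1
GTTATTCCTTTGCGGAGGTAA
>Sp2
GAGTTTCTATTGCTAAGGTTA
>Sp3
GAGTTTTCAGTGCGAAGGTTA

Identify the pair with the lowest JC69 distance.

Sp2 and Sp3

Sp1–Sp2: 8/21 differ, p = 0.381, d = 0.532.
Sp1–Sp3: 8/21 differ, p = 0.381, d = 0.532.
Sp2–Sp3: 4/21 differ, p = 0.190, d = 0.220.
The smallest distance is between Sp2 and Sp3.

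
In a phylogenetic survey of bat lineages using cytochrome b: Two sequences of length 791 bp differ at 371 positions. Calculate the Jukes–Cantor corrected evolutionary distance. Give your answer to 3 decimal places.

0.736

p = 371/791 ≈ 0.469027.
d = −(3/4) ln(1 − 4p/3) = −0.75 ln(1 − 0.625369) = −0.75 ln(0.374631)
  = −0.75 × (-0.981814) = 0.736361 substitutions/site.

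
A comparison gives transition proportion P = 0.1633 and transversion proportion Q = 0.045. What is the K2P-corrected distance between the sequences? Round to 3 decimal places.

Under the Kimura two-parameter model, d = −½ ln(1 − 2P − Q) − ¼ ln(1 − 2Q).
1 − 2P − Q = 0.6284, giving −½ ln(0.6284) = 0.232289.
1 − 2Q = 0.91, giving −¼ ln(0.91) = 0.023578.
d = 0.232289 + 0.023578 = 0.255867.

0.256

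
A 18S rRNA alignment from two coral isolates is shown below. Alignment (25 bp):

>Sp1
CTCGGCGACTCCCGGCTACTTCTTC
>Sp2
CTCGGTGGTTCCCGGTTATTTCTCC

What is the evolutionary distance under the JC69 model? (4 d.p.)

0.2892

The sequences differ at 6 of 25 sites (6, 8, 9, 16, 19, 24), so p = 6/25 = 0.24.
d = −(3/4) ln(1 − 4p/3) = −0.75 ln(1 − 0.32) = −0.75 ln(0.68)
  = −0.75 × (-0.385662) = 0.289247 substitutions/site.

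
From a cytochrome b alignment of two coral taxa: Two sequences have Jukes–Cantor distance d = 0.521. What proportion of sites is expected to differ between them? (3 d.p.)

0.376

p = (3/4)(1 − e^(−4d/3)) = 0.75 × (1 − e^(-0.694667)) = 0.75 × (1 − 0.499241) = 0.375569.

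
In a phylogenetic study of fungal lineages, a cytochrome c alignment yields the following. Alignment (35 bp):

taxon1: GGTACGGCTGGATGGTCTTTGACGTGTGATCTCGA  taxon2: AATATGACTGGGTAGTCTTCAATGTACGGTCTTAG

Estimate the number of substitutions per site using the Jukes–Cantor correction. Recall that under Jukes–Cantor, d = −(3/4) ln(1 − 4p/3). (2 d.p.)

0.64

The sequences differ at 15 of 35 sites, so p = 15/35 ≈ 0.428571.
d = −(3/4) ln(1 − 4p/3) = −0.75 ln(1 − 0.571428) = −0.75 ln(0.428572)
  = −0.75 × (-0.847297) = 0.635473 substitutions/site.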